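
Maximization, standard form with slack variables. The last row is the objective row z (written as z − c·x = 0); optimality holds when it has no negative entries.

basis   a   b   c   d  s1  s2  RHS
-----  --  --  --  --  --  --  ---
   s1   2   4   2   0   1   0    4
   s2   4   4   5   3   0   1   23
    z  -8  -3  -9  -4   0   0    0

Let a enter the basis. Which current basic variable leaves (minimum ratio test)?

s1

Column a entries and ratios — s1: 4/2 = 2; s2: 23/4 = 23/4.
Smallest ratio is 2 in the row of s1, so s1 leaves.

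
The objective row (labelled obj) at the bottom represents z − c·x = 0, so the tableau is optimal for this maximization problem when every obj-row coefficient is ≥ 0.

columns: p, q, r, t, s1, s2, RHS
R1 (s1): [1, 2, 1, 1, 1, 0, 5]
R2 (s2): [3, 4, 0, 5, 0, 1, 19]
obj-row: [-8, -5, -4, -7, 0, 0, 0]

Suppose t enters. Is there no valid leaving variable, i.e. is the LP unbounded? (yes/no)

Column t has positive entries in row(s) 1, 2, so the ratio test bounds it — not unbounded.

no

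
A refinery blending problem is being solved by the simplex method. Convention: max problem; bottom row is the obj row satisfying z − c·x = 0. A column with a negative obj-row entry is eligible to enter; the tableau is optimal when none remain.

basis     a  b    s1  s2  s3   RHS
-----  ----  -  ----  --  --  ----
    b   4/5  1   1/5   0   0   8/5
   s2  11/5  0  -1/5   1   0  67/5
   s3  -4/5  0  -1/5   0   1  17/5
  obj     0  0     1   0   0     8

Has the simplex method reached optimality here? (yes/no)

yes

Every obj-row coefficient is ≥ 0, so the tableau is optimal.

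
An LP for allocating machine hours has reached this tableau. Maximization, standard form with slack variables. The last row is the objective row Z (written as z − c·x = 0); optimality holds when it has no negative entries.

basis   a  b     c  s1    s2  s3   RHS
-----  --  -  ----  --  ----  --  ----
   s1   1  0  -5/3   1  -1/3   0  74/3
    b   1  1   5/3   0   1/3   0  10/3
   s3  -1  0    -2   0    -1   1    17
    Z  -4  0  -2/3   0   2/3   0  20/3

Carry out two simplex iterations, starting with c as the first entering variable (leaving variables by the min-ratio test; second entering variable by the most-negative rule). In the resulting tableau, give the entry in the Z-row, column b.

Ratio test on column c — row 1: entry -5/3 ≤ 0; row 2: (10/3)/(5/3) = 2; row 3: entry -2 ≤ 0. Minimum is 2 at row 2 (b leaves); pivot element 5/3.
Divide row 2 by 5/3; eliminate column c from the other rows.
Second iteration: most negative Z-row entry is -18/5 in column a, so a enters.
Ratio test on column a — row 1: 28/2 = 14; row 2: 2/(3/5) = 10/3; row 3: 21/(1/5) = 105. Minimum is 10/3 at row 2 (c leaves); pivot element 3/5.
Divide row 2 by 3/5; eliminate column a from the other rows.
After both pivots, the entry at the Z-row, column b is 4.

4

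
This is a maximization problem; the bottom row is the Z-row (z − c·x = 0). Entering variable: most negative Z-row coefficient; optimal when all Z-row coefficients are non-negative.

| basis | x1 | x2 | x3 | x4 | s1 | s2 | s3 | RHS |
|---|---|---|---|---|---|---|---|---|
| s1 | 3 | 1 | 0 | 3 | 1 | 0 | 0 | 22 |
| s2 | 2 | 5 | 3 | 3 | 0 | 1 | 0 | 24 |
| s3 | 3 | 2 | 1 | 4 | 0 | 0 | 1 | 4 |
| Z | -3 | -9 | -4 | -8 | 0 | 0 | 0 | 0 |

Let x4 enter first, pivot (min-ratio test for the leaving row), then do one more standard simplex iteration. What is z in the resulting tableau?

18

Ratio test on column x4 — row 1: 22/3 = 22/3; row 2: 24/3 = 8; row 3: 4/4 = 1. Minimum is 1 at row 3 (s3 leaves); pivot element 4.
Pivot on row 3; the Z-row RHS becomes 0 − (-8)·1 = 8.
Next entering variable (most negative Z-row entry -5): x2.
Ratio test on column x2 — row 1: entry -1/2 ≤ 0; row 2: 21/(7/2) = 6; row 3: 1/(1/2) = 2. Minimum is 2 at row 3 (x4 leaves); pivot element 1/2.
After the second pivot the Z-row RHS is 8 − (-5)·2 = 18.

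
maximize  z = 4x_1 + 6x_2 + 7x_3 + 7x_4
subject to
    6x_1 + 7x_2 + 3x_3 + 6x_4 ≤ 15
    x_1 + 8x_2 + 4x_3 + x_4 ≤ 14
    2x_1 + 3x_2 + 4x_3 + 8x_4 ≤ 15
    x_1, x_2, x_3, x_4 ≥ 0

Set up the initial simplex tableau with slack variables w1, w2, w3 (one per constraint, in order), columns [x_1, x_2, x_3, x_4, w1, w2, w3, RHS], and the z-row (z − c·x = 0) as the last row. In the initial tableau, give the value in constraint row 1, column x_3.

Constraint 1 has coefficient 3 on x_3.

3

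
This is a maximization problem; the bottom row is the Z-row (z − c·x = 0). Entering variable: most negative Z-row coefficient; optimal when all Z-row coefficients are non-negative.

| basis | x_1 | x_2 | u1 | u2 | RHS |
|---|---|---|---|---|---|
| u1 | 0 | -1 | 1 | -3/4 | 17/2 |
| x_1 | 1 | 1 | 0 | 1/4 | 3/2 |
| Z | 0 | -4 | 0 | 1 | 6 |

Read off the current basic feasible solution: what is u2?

0

u2 is not in the basis, so in the current basic feasible solution u2 = 0.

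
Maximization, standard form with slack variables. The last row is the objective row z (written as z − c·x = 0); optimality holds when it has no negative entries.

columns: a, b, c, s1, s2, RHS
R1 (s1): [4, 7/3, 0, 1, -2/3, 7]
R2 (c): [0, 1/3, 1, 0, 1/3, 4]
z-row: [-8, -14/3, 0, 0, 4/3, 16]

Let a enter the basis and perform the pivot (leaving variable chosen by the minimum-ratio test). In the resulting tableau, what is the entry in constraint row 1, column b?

Ratio test on column a — row 1: 7/4 = 7/4; row 2: entry 0 ≤ 0. Minimum is 7/4 at row 1 (s1 leaves); pivot element 4.
Divide row 1 by 4; eliminate column a from the other rows.
In the new row 1, the b entry is the old entry divided by the pivot: (7/3)/4 = 7/12.

7/12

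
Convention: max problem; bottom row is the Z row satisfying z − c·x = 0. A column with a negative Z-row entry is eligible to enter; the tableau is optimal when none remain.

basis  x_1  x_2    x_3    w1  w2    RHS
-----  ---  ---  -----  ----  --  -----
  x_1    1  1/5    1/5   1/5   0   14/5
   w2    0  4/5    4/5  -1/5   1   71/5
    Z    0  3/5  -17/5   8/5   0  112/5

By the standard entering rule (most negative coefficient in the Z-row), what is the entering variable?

x_3

Negative Z-row entries: x_3: -17/5.
The most negative is -17/5 in column x_3, so x_3 enters.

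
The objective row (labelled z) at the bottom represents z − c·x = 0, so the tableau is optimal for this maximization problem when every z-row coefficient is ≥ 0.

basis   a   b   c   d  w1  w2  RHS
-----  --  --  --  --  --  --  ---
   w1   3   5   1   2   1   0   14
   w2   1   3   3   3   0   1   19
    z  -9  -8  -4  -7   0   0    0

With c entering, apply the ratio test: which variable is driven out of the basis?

w2

Column c entries and ratios — w1: 14/1 = 14; w2: 19/3 = 19/3.
Smallest ratio is 19/3 in the row of w2, so w2 leaves.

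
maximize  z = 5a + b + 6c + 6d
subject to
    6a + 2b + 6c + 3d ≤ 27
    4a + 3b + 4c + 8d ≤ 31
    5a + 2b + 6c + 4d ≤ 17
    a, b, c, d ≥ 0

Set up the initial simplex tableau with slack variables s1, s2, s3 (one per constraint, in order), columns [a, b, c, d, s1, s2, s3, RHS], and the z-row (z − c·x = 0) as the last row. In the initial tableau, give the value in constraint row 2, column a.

4

Constraint 2 has coefficient 4 on a.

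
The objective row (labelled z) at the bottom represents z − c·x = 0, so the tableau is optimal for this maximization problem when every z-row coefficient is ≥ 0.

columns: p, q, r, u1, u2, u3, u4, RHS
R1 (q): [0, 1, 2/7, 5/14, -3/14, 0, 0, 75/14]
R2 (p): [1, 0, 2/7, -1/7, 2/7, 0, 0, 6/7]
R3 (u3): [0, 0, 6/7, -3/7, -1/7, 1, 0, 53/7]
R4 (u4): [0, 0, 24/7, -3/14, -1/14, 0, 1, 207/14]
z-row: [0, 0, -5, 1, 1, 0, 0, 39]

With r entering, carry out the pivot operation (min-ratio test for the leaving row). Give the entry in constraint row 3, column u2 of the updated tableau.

Ratio test on column r — row 1: (75/14)/(2/7) = 75/4; row 2: (6/7)/(2/7) = 3; row 3: (53/7)/(6/7) = 53/6; row 4: (207/14)/(24/7) = 69/16. Minimum is 3 at row 2 (p leaves); pivot element 2/7.
Divide row 2 by 2/7; eliminate column r from the other rows.
Row 3 update in column u2: -1/7 − (6/7)·1 = -1.

-1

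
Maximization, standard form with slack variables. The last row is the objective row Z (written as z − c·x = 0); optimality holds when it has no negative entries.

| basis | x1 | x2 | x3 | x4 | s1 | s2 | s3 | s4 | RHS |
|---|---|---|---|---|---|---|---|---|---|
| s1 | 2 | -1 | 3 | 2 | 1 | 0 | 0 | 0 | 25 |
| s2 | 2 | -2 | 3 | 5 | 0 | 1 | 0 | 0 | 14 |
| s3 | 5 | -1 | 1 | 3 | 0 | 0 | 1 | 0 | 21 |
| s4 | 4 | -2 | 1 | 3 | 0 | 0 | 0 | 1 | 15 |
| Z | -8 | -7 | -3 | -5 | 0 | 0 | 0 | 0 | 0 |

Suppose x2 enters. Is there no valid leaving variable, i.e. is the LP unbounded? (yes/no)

yes

Every constraint-row entry in column x2 is ≤ 0, so increasing x2 is unbounded.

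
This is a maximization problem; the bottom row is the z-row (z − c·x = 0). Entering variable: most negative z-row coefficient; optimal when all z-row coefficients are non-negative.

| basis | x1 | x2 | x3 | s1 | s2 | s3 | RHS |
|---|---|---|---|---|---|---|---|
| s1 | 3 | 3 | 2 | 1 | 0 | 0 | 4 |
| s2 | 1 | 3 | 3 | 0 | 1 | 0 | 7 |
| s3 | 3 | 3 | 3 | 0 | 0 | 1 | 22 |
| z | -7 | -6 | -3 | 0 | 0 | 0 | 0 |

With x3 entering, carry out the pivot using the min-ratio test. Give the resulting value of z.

6

Ratio test on column x3 — row 1: 4/2 = 2; row 2: 7/3 = 7/3; row 3: 22/3 = 22/3. Minimum is 2 at row 1 (s1 leaves); pivot element 2.
Pivot on row 1; the z-row RHS becomes 0 − (-3)·2 = 6.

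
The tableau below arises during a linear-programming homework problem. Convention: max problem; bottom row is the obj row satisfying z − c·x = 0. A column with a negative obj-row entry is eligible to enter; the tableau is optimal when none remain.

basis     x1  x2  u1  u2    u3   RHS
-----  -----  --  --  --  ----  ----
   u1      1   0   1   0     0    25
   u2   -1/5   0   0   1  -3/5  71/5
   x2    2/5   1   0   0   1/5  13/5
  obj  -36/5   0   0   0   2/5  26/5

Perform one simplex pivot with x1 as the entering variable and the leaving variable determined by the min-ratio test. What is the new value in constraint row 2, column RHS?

31/2

Ratio test on column x1 — row 1: 25/1 = 25; row 2: entry -1/5 ≤ 0; row 3: (13/5)/(2/5) = 13/2. Minimum is 13/2 at row 3 (x2 leaves); pivot element 2/5.
Divide row 3 by 2/5; eliminate column x1 from the other rows.
Row 2 update in column RHS: 71/5 − (-1/5)·(13/2) = 31/2.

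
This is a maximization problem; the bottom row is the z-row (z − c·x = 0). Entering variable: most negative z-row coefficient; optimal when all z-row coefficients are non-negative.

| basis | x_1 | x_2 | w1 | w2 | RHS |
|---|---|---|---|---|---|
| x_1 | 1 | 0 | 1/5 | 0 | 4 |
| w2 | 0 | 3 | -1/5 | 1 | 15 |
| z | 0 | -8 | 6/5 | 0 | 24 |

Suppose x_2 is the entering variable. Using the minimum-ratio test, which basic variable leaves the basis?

Column x_2 entries and ratios — x_1: 0 ≤ 0, skip; w2: 15/3 = 5.
Smallest ratio is 5 in the row of w2, so w2 leaves.

w2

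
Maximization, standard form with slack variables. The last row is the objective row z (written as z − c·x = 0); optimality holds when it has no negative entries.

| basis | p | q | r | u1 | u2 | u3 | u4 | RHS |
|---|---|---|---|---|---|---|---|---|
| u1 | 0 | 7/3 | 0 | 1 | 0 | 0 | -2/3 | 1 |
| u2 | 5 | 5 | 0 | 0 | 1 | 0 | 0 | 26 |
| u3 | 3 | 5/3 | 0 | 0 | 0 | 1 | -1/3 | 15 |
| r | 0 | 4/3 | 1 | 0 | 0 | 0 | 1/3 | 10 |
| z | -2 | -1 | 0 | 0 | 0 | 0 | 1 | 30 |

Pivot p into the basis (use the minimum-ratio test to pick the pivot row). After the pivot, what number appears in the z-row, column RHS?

Ratio test on column p — row 1: entry 0 ≤ 0; row 2: 26/5 = 26/5; row 3: 15/3 = 5; row 4: entry 0 ≤ 0. Minimum is 5 at row 3 (u3 leaves); pivot element 3.
Divide row 3 by 3; eliminate column p from the other rows.
z-row update in column RHS: 30 − (-2)·5 = 40.

40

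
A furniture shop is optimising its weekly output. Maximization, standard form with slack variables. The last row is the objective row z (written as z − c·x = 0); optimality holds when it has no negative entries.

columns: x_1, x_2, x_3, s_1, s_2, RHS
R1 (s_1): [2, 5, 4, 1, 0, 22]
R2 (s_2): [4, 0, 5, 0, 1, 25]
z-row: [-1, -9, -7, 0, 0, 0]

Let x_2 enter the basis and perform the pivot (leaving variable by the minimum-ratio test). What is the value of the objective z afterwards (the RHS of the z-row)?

198/5

Ratio test on column x_2 — row 1: 22/5 = 22/5; row 2: entry 0 ≤ 0. Minimum is 22/5 at row 1 (s_1 leaves); pivot element 5.
Pivot on row 1; the z-row RHS becomes 0 − (-9)·(22/5) = 198/5.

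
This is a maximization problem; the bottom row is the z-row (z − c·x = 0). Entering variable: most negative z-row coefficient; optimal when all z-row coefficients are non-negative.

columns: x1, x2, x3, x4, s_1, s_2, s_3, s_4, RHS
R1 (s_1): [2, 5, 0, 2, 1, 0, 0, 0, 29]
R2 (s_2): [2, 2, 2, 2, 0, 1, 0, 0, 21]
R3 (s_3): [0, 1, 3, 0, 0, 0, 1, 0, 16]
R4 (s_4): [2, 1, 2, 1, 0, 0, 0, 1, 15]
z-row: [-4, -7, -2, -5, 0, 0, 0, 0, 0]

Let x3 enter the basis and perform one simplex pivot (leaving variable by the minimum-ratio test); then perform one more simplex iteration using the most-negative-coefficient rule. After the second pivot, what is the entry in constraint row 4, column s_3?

-2/3

Ratio test on column x3 — row 1: entry 0 ≤ 0; row 2: 21/2 = 21/2; row 3: 16/3 = 16/3; row 4: 15/2 = 15/2. Minimum is 16/3 at row 3 (s_3 leaves); pivot element 3.
Divide row 3 by 3; eliminate column x3 from the other rows.
Second iteration: most negative z-row entry is -19/3 in column x2, so x2 enters.
Ratio test on column x2 — row 1: 29/5 = 29/5; row 2: (31/3)/(4/3) = 31/4; row 3: (16/3)/(1/3) = 16; row 4: (13/3)/(1/3) = 13. Minimum is 29/5 at row 1 (s_1 leaves); pivot element 5.
Divide row 1 by 5; eliminate column x2 from the other rows.
After both pivots, the entry at constraint row 4, column s_3 is -2/3.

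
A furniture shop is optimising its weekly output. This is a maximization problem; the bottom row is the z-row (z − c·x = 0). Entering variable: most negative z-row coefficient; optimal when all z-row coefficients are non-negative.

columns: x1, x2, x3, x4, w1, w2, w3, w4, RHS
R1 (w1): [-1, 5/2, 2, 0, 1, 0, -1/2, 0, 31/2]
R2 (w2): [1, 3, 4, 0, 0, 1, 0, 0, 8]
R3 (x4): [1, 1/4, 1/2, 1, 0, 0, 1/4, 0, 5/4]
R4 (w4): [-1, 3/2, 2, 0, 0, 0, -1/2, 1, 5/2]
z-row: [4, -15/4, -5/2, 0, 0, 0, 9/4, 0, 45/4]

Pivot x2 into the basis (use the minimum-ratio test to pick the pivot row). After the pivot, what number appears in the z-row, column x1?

3/2

Ratio test on column x2 — row 1: (31/2)/(5/2) = 31/5; row 2: 8/3 = 8/3; row 3: (5/4)/(1/4) = 5; row 4: (5/2)/(3/2) = 5/3. Minimum is 5/3 at row 4 (w4 leaves); pivot element 3/2.
Divide row 4 by 3/2; eliminate column x2 from the other rows.
z-row update in column x1: 4 − (-15/4)·(-2/3) = 3/2.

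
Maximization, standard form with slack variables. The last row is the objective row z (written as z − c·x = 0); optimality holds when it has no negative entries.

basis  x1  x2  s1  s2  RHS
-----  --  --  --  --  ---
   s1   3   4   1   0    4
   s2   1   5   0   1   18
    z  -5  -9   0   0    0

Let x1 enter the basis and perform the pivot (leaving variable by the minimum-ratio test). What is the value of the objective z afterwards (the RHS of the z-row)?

20/3

Ratio test on column x1 — row 1: 4/3 = 4/3; row 2: 18/1 = 18. Minimum is 4/3 at row 1 (s1 leaves); pivot element 3.
Pivot on row 1; the z-row RHS becomes 0 − (-5)·(4/3) = 20/3.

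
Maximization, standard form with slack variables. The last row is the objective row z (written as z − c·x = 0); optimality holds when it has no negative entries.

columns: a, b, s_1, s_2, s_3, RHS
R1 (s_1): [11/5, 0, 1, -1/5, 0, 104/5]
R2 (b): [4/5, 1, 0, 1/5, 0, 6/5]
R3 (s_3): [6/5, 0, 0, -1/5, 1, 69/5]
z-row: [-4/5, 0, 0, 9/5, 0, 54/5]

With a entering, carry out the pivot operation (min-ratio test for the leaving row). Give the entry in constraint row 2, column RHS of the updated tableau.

3/2

Ratio test on column a — row 1: (104/5)/(11/5) = 104/11; row 2: (6/5)/(4/5) = 3/2; row 3: (69/5)/(6/5) = 23/2. Minimum is 3/2 at row 2 (b leaves); pivot element 4/5.
Divide row 2 by 4/5; eliminate column a from the other rows.
In the new row 2, the RHS entry is the old entry divided by the pivot: (6/5)/(4/5) = 3/2.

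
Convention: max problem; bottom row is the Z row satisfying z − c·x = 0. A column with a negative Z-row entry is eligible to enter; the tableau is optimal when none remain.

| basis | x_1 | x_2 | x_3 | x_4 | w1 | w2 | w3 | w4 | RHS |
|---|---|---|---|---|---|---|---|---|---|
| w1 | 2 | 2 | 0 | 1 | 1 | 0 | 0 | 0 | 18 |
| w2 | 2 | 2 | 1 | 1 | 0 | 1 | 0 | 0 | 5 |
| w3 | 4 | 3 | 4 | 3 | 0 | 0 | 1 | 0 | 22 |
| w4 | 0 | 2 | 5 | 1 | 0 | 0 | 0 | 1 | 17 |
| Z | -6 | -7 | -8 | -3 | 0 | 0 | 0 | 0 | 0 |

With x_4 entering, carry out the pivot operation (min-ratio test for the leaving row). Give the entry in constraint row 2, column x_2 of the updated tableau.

Ratio test on column x_4 — row 1: 18/1 = 18; row 2: 5/1 = 5; row 3: 22/3 = 22/3; row 4: 17/1 = 17. Minimum is 5 at row 2 (w2 leaves); pivot element 1.
Divide row 2 by 1; eliminate column x_4 from the other rows.
In the new row 2, the x_2 entry is the old entry divided by the pivot: 2/1 = 2.

2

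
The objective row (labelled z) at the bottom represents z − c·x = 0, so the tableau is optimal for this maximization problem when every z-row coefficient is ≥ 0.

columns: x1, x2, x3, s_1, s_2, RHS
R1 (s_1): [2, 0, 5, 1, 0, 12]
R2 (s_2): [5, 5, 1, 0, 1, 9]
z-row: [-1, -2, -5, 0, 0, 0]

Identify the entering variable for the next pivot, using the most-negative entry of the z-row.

x3

Negative z-row entries: x1: -1, x2: -2, x3: -5.
The most negative is -5 in column x3, so x3 enters.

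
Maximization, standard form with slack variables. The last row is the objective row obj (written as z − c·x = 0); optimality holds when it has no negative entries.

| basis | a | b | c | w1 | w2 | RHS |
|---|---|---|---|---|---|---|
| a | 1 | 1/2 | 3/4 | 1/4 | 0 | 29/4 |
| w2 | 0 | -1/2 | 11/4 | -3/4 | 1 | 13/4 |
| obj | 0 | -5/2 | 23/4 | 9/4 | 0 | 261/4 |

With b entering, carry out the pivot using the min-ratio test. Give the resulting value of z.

203/2

Ratio test on column b — row 1: (29/4)/(1/2) = 29/2; row 2: entry -1/2 ≤ 0. Minimum is 29/2 at row 1 (a leaves); pivot element 1/2.
Pivot on row 1; the obj-row RHS becomes 261/4 − (-5/2)·(29/2) = 203/2.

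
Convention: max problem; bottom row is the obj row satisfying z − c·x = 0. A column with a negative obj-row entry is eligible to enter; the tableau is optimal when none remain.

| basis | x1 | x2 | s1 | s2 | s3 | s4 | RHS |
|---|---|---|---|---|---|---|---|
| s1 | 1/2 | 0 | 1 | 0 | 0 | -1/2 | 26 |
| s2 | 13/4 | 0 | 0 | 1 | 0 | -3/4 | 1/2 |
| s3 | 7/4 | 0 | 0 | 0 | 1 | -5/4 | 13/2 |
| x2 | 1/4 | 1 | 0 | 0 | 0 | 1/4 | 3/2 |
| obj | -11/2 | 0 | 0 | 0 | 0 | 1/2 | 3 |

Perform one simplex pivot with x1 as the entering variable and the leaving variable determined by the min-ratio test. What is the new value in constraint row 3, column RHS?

81/13

Ratio test on column x1 — row 1: 26/(1/2) = 52; row 2: (1/2)/(13/4) = 2/13; row 3: (13/2)/(7/4) = 26/7; row 4: (3/2)/(1/4) = 6. Minimum is 2/13 at row 2 (s2 leaves); pivot element 13/4.
Divide row 2 by 13/4; eliminate column x1 from the other rows.
Row 3 update in column RHS: 13/2 − (7/4)·(2/13) = 81/13.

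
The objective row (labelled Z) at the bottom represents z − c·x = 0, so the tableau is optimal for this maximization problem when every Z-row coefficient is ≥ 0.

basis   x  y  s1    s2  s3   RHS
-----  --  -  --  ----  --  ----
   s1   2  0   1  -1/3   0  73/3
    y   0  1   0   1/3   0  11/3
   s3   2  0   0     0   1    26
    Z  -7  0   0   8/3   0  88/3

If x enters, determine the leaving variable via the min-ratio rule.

s1

Column x entries and ratios — s1: (73/3)/2 = 73/6; y: 0 ≤ 0, skip; s3: 26/2 = 13.
Smallest ratio is 73/6 in the row of s1, so s1 leaves.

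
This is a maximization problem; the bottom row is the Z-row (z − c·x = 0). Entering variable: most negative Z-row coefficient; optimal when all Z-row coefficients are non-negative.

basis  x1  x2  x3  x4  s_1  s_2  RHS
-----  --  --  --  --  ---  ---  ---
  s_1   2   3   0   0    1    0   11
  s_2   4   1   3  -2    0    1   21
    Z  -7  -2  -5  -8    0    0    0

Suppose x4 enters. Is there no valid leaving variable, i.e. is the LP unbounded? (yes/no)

yes

Every constraint-row entry in column x4 is ≤ 0, so increasing x4 is unbounded.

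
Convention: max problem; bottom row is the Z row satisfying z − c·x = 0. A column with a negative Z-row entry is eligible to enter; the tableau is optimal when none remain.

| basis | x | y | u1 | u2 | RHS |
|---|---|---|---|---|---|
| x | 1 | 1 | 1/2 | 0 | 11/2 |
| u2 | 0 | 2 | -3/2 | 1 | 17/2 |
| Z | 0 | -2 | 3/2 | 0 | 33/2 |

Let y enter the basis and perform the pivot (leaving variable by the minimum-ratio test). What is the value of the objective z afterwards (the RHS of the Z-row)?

25

Ratio test on column y — row 1: (11/2)/1 = 11/2; row 2: (17/2)/2 = 17/4. Minimum is 17/4 at row 2 (u2 leaves); pivot element 2.
Pivot on row 2; the Z-row RHS becomes 33/2 − (-2)·(17/4) = 25.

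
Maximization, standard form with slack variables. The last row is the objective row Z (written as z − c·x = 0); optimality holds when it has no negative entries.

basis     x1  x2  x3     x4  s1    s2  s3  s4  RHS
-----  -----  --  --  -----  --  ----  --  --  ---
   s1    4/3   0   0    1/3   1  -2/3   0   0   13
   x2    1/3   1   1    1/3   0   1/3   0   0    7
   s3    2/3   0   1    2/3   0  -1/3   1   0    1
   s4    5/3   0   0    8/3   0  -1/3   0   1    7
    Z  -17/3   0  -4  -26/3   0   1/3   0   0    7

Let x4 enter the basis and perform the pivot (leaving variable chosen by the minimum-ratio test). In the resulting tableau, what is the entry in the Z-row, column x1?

3

Ratio test on column x4 — row 1: 13/(1/3) = 39; row 2: 7/(1/3) = 21; row 3: 1/(2/3) = 3/2; row 4: 7/(8/3) = 21/8. Minimum is 3/2 at row 3 (s3 leaves); pivot element 2/3.
Divide row 3 by 2/3; eliminate column x4 from the other rows.
Z-row update in column x1: -17/3 − (-26/3)·1 = 3.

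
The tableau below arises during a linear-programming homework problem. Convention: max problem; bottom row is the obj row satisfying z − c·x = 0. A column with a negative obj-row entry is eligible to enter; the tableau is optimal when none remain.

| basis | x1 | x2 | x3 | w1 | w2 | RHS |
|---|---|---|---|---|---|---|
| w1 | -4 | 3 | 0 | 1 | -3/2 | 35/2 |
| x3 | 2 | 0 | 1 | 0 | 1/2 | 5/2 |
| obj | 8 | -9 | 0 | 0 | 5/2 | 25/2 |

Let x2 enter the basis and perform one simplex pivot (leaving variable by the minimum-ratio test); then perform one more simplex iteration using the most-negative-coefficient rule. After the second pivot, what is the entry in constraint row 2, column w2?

Ratio test on column x2 — row 1: (35/2)/3 = 35/6; row 2: entry 0 ≤ 0. Minimum is 35/6 at row 1 (w1 leaves); pivot element 3.
Divide row 1 by 3; eliminate column x2 from the other rows.
Second iteration: most negative obj-row entry is -4 in column x1, so x1 enters.
Ratio test on column x1 — row 1: entry -4/3 ≤ 0; row 2: (5/2)/2 = 5/4. Minimum is 5/4 at row 2 (x3 leaves); pivot element 2.
Divide row 2 by 2; eliminate column x1 from the other rows.
After both pivots, the entry at constraint row 2, column w2 is 1/4.

1/4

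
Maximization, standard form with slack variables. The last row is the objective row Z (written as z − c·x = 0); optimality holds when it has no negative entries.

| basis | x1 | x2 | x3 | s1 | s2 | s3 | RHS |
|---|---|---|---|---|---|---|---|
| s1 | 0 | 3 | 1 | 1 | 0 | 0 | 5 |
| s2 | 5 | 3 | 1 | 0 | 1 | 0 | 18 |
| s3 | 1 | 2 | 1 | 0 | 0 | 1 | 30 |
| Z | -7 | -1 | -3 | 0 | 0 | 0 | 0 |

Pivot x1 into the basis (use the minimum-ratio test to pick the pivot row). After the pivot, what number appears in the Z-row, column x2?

Ratio test on column x1 — row 1: entry 0 ≤ 0; row 2: 18/5 = 18/5; row 3: 30/1 = 30. Minimum is 18/5 at row 2 (s2 leaves); pivot element 5.
Divide row 2 by 5; eliminate column x1 from the other rows.
Z-row update in column x2: -1 − (-7)·(3/5) = 16/5.

16/5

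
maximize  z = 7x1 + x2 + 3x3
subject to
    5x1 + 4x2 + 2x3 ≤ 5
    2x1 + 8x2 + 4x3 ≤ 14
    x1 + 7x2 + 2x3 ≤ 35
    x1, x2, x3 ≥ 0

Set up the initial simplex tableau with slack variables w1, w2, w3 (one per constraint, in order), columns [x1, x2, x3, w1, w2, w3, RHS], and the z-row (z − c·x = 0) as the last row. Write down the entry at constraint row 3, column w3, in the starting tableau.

Slack w3 belongs to constraint 3; its column is the unit vector e_3, so the entry in row 3 is 1.

1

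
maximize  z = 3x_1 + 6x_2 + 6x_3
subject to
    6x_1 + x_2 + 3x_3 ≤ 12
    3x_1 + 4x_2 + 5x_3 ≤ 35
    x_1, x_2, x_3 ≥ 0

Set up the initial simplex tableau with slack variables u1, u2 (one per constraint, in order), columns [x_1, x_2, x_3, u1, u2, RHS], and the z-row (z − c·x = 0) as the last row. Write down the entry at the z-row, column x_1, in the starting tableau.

The z-row carries the negated objective coefficients: the x_1 entry is -3.

-3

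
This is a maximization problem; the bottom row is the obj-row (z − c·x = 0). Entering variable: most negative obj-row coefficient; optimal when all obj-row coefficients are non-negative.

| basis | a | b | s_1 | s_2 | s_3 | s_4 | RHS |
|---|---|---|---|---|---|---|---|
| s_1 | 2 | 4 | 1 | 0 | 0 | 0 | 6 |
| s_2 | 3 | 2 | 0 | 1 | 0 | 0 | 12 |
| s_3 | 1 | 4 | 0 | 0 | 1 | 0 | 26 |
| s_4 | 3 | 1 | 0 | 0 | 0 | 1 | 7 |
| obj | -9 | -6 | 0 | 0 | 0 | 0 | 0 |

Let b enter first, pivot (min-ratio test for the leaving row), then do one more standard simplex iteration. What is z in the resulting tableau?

111/5

Ratio test on column b — row 1: 6/4 = 3/2; row 2: 12/2 = 6; row 3: 26/4 = 13/2; row 4: 7/1 = 7. Minimum is 3/2 at row 1 (s_1 leaves); pivot element 4.
Pivot on row 1; the obj-row RHS becomes 0 − (-6)·(3/2) = 9.
Next entering variable (most negative obj-row entry -6): a.
Ratio test on column a — row 1: (3/2)/(1/2) = 3; row 2: 9/2 = 9/2; row 3: entry -1 ≤ 0; row 4: (11/2)/(5/2) = 11/5. Minimum is 11/5 at row 4 (s_4 leaves); pivot element 5/2.
After the second pivot the obj-row RHS is 9 − (-6)·(11/5) = 111/5.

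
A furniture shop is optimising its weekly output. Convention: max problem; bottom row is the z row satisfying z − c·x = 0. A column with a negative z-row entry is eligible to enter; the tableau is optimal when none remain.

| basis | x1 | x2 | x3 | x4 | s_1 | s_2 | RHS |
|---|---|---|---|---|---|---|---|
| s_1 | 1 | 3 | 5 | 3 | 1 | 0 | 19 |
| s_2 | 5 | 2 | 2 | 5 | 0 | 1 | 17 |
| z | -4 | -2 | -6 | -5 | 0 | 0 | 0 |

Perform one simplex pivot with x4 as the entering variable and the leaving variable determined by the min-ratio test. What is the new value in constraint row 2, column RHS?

Ratio test on column x4 — row 1: 19/3 = 19/3; row 2: 17/5 = 17/5. Minimum is 17/5 at row 2 (s_2 leaves); pivot element 5.
Divide row 2 by 5; eliminate column x4 from the other rows.
In the new row 2, the RHS entry is the old entry divided by the pivot: 17/5 = 17/5.

17/5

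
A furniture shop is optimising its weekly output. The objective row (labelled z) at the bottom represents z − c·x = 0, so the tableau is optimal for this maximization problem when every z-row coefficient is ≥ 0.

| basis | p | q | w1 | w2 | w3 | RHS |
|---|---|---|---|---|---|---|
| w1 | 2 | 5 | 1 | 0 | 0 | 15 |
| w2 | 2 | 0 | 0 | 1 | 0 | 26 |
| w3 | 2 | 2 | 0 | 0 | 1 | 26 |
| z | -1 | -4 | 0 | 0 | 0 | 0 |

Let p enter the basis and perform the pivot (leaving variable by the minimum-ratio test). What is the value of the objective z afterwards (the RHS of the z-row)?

Ratio test on column p — row 1: 15/2 = 15/2; row 2: 26/2 = 13; row 3: 26/2 = 13. Minimum is 15/2 at row 1 (w1 leaves); pivot element 2.
Pivot on row 1; the z-row RHS becomes 0 − (-1)·(15/2) = 15/2.

15/2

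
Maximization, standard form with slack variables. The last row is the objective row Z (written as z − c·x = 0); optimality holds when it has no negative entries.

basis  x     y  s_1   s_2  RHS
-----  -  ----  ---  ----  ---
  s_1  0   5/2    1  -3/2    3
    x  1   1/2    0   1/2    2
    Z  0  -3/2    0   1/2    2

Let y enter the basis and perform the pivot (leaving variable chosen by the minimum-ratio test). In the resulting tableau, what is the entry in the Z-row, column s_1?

3/5

Ratio test on column y — row 1: 3/(5/2) = 6/5; row 2: 2/(1/2) = 4. Minimum is 6/5 at row 1 (s_1 leaves); pivot element 5/2.
Divide row 1 by 5/2; eliminate column y from the other rows.
Z-row update in column s_1: 0 − (-3/2)·(2/5) = 3/5.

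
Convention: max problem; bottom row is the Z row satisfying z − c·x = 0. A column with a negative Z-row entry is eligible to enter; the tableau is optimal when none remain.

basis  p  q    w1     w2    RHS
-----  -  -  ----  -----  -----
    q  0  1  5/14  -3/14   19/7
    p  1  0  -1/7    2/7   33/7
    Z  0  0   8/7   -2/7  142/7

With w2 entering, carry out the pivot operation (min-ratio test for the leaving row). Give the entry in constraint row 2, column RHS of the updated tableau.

Ratio test on column w2 — row 1: entry -3/14 ≤ 0; row 2: (33/7)/(2/7) = 33/2. Minimum is 33/2 at row 2 (p leaves); pivot element 2/7.
Divide row 2 by 2/7; eliminate column w2 from the other rows.
In the new row 2, the RHS entry is the old entry divided by the pivot: (33/7)/(2/7) = 33/2.

33/2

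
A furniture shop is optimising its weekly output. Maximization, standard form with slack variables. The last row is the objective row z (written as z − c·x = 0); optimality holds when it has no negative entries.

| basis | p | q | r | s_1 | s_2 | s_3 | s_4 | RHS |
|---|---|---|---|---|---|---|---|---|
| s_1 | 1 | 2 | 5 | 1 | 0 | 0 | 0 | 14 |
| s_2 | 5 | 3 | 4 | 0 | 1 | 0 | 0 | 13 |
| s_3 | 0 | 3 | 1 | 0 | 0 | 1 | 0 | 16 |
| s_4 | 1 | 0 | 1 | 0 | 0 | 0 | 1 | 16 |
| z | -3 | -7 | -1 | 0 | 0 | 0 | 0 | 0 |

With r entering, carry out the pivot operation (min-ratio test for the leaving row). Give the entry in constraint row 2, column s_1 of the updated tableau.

Ratio test on column r — row 1: 14/5 = 14/5; row 2: 13/4 = 13/4; row 3: 16/1 = 16; row 4: 16/1 = 16. Minimum is 14/5 at row 1 (s_1 leaves); pivot element 5.
Divide row 1 by 5; eliminate column r from the other rows.
Row 2 update in column s_1: 0 − 4·(1/5) = -4/5.

-4/5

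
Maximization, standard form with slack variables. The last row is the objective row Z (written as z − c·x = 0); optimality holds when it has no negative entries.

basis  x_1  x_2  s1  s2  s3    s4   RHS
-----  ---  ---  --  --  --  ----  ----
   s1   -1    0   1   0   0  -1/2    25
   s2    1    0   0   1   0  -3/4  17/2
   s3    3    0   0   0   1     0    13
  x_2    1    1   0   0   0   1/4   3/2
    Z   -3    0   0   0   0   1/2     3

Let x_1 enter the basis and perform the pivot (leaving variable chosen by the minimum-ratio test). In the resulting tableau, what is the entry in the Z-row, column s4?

5/4

Ratio test on column x_1 — row 1: entry -1 ≤ 0; row 2: (17/2)/1 = 17/2; row 3: 13/3 = 13/3; row 4: (3/2)/1 = 3/2. Minimum is 3/2 at row 4 (x_2 leaves); pivot element 1.
Divide row 4 by 1; eliminate column x_1 from the other rows.
Z-row update in column s4: 1/2 − (-3)·(1/4) = 5/4.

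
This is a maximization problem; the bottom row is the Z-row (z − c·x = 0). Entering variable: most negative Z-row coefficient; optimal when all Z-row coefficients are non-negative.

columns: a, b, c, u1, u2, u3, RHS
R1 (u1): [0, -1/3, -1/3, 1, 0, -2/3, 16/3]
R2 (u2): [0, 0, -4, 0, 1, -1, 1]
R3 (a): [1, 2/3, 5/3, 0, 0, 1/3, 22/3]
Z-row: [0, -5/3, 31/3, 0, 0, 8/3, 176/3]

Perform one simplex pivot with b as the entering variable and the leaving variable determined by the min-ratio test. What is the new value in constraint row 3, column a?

Ratio test on column b — row 1: entry -1/3 ≤ 0; row 2: entry 0 ≤ 0; row 3: (22/3)/(2/3) = 11. Minimum is 11 at row 3 (a leaves); pivot element 2/3.
Divide row 3 by 2/3; eliminate column b from the other rows.
In the new row 3, the a entry is the old entry divided by the pivot: 1/(2/3) = 3/2.

3/2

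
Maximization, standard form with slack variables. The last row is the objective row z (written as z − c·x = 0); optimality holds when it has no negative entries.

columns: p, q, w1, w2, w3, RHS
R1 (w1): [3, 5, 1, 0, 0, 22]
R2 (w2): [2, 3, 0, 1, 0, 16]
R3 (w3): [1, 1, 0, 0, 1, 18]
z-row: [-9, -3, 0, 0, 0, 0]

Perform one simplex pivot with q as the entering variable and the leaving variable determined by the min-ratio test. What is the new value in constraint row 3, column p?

Ratio test on column q — row 1: 22/5 = 22/5; row 2: 16/3 = 16/3; row 3: 18/1 = 18. Minimum is 22/5 at row 1 (w1 leaves); pivot element 5.
Divide row 1 by 5; eliminate column q from the other rows.
Row 3 update in column p: 1 − 1·(3/5) = 2/5.

2/5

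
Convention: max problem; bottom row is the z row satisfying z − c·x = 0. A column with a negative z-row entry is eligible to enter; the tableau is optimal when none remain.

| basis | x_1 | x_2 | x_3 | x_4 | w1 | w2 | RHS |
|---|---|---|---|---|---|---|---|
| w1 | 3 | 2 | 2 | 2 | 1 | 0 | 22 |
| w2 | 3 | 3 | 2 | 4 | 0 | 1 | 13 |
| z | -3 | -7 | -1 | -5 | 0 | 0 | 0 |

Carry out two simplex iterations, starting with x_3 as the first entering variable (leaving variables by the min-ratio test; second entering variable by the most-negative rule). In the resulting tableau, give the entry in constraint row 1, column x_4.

-2/3

Ratio test on column x_3 — row 1: 22/2 = 11; row 2: 13/2 = 13/2. Minimum is 13/2 at row 2 (w2 leaves); pivot element 2.
Divide row 2 by 2; eliminate column x_3 from the other rows.
Second iteration: most negative z-row entry is -11/2 in column x_2, so x_2 enters.
Ratio test on column x_2 — row 1: entry -1 ≤ 0; row 2: (13/2)/(3/2) = 13/3. Minimum is 13/3 at row 2 (x_3 leaves); pivot element 3/2.
Divide row 2 by 3/2; eliminate column x_2 from the other rows.
After both pivots, the entry at constraint row 1, column x_4 is -2/3.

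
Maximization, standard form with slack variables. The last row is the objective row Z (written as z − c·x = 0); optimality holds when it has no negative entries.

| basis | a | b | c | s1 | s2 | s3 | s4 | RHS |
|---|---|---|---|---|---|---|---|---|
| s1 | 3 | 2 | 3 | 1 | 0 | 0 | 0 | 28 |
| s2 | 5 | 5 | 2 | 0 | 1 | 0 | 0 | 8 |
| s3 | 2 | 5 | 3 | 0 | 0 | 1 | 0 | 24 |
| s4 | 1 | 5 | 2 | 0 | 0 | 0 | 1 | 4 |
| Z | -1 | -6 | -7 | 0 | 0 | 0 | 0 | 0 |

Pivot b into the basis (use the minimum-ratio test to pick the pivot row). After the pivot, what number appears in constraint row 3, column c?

Ratio test on column b — row 1: 28/2 = 14; row 2: 8/5 = 8/5; row 3: 24/5 = 24/5; row 4: 4/5 = 4/5. Minimum is 4/5 at row 4 (s4 leaves); pivot element 5.
Divide row 4 by 5; eliminate column b from the other rows.
Row 3 update in column c: 3 − 5·(2/5) = 1.

1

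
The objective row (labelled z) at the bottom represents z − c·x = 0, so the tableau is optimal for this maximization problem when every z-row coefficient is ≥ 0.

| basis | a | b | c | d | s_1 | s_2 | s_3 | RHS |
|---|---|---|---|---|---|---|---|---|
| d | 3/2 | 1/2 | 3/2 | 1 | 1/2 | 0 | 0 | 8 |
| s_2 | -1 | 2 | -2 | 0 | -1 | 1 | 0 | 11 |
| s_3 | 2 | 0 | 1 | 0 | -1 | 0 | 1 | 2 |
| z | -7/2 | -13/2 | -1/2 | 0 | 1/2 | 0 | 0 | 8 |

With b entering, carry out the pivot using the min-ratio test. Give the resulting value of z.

175/4

Ratio test on column b — row 1: 8/(1/2) = 16; row 2: 11/2 = 11/2; row 3: entry 0 ≤ 0. Minimum is 11/2 at row 2 (s_2 leaves); pivot element 2.
Pivot on row 2; the z-row RHS becomes 8 − (-13/2)·(11/2) = 175/4.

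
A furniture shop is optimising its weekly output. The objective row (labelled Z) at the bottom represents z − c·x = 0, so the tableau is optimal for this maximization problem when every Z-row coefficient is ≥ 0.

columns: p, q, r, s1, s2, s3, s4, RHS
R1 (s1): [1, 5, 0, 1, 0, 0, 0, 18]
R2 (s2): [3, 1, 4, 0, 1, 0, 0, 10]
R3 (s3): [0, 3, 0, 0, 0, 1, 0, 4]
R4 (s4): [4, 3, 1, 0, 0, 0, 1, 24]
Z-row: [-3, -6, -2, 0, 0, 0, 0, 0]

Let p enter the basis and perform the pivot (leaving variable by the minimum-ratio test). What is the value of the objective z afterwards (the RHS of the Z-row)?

Ratio test on column p — row 1: 18/1 = 18; row 2: 10/3 = 10/3; row 3: entry 0 ≤ 0; row 4: 24/4 = 6. Minimum is 10/3 at row 2 (s2 leaves); pivot element 3.
Pivot on row 2; the Z-row RHS becomes 0 − (-3)·(10/3) = 10.

10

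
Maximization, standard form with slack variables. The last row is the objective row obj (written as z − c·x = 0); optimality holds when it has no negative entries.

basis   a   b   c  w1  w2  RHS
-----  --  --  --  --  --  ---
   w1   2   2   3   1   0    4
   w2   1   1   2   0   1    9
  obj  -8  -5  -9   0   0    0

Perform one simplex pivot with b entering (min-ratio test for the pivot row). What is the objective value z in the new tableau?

10

Ratio test on column b — row 1: 4/2 = 2; row 2: 9/1 = 9. Minimum is 2 at row 1 (w1 leaves); pivot element 2.
Pivot on row 1; the obj-row RHS becomes 0 − (-5)·2 = 10.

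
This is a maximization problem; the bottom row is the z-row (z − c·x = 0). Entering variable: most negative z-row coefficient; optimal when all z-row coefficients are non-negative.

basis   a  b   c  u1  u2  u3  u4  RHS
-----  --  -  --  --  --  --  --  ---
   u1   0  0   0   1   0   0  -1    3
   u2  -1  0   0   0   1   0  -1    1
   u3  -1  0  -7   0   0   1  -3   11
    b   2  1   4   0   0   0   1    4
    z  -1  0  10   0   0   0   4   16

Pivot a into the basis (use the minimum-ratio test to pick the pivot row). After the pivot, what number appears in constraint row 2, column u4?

-1/2

Ratio test on column a — row 1: entry 0 ≤ 0; row 2: entry -1 ≤ 0; row 3: entry -1 ≤ 0; row 4: 4/2 = 2. Minimum is 2 at row 4 (b leaves); pivot element 2.
Divide row 4 by 2; eliminate column a from the other rows.
Row 2 update in column u4: -1 − (-1)·(1/2) = -1/2.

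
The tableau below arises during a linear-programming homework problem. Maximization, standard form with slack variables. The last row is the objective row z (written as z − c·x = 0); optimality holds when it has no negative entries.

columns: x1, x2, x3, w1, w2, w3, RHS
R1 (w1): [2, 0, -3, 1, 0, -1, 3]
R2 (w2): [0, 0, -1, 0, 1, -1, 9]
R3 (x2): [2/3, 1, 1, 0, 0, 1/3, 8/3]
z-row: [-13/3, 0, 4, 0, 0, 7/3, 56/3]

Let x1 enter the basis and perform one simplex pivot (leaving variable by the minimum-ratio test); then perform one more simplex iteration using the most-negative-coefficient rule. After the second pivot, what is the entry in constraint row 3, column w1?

-1/6

Ratio test on column x1 — row 1: 3/2 = 3/2; row 2: entry 0 ≤ 0; row 3: (8/3)/(2/3) = 4. Minimum is 3/2 at row 1 (w1 leaves); pivot element 2.
Divide row 1 by 2; eliminate column x1 from the other rows.
Second iteration: most negative z-row entry is -5/2 in column x3, so x3 enters.
Ratio test on column x3 — row 1: entry -3/2 ≤ 0; row 2: entry -1 ≤ 0; row 3: (5/3)/2 = 5/6. Minimum is 5/6 at row 3 (x2 leaves); pivot element 2.
Divide row 3 by 2; eliminate column x3 from the other rows.
After both pivots, the entry at constraint row 3, column w1 is -1/6.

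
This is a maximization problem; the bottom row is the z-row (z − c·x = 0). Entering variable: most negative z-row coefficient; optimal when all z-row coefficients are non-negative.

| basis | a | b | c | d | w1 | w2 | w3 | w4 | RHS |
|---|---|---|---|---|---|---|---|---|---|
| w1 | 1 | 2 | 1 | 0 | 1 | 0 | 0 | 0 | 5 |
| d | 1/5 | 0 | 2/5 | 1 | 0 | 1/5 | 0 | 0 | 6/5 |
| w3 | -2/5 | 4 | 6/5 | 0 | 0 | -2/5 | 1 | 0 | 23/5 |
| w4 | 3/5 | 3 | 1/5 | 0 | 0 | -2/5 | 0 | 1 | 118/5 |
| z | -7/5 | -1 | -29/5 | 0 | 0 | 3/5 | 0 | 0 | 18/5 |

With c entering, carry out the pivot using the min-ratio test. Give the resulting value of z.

21

Ratio test on column c — row 1: 5/1 = 5; row 2: (6/5)/(2/5) = 3; row 3: (23/5)/(6/5) = 23/6; row 4: (118/5)/(1/5) = 118. Minimum is 3 at row 2 (d leaves); pivot element 2/5.
Pivot on row 2; the z-row RHS becomes 18/5 − (-29/5)·3 = 21.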